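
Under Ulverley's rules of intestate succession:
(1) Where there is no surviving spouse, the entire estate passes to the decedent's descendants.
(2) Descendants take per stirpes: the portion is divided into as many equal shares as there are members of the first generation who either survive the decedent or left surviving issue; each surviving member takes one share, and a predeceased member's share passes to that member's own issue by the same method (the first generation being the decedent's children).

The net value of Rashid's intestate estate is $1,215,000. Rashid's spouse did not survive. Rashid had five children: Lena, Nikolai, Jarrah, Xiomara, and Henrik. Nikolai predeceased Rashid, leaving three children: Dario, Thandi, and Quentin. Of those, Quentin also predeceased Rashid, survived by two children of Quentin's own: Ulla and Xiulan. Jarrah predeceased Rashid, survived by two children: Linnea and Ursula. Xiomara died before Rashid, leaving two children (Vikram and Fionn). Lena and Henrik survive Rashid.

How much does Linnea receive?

The entire $1,215,000 passes to the descendants.
That amount ($1,215,000) is divided into 5 shares of $243,000: Lena and Henrik each take $243,000; Nikolai's $243,000 share passes to Nikolai's issue; Jarrah's $243,000 share passes to Jarrah's issue; Xiomara's $243,000 share passes to Xiomara's issue.
Nikolai's share ($243,000) is divided into 3 shares of $81,000: Dario and Thandi each take $81,000; Quentin's $81,000 share passes to Quentin's issue.
Quentin's share ($81,000) is divided into 2 shares of $40,500: Ulla and Xiulan each take $40,500.
Jarrah's share ($243,000) is divided into 2 shares of $121,500: Linnea and Ursula each take $121,500.
Xiomara's share ($243,000) is divided into 2 shares of $121,500: Vikram and Fionn each take $121,500.

Linnea receives $121,500.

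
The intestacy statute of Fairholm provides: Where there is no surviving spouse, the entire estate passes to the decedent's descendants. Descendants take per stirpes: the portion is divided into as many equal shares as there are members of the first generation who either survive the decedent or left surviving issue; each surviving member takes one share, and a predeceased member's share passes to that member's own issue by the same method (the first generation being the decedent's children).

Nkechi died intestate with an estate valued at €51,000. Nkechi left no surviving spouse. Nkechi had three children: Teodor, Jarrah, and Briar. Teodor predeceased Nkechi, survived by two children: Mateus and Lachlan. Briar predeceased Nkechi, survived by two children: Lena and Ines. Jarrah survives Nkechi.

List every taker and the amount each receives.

The entire €51,000 passes to the descendants.
That amount (€51,000) is divided into 3 shares of €17,000: Jarrah takes €17,000; Teodor's €17,000 share passes to Teodor's issue; Briar's €17,000 share passes to Briar's issue.
Teodor's share (€17,000) is divided into 2 shares of €8,500: Mateus and Lachlan each take €8,500.
Briar's share (€17,000) is divided into 2 shares of €8,500: Lena and Ines each take €8,500.

Mateus: €8,500; Lachlan: €8,500; Jarrah: €17,000; Lena: €8,500; Ines: €8,500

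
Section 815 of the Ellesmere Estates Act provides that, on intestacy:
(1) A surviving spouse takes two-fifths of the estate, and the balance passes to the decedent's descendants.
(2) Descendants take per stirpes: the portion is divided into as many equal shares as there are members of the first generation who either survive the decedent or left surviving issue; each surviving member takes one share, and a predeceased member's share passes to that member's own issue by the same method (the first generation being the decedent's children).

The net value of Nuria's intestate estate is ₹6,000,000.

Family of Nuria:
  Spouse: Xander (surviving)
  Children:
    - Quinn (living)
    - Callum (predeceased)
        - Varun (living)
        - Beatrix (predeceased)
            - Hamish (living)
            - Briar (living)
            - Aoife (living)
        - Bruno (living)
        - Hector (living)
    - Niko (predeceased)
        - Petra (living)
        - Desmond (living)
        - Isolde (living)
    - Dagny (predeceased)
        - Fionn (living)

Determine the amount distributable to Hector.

Hector receives ₹225,000.

Xander takes two-fifths of ₹6,000,000 = ₹2,400,000. The remaining ₹3,600,000 passes to the descendants.
The descendants' portion (₹3,600,000) is divided into 4 shares of ₹900,000: Quinn takes ₹900,000; Callum's ₹900,000 share passes to Callum's issue; Niko's ₹900,000 share passes to Niko's issue; Dagny's ₹900,000 share passes to Dagny's issue.
Callum's share (₹900,000) is divided into 4 shares of ₹225,000: Varun, Bruno, and Hector each take ₹225,000; Beatrix's ₹225,000 share passes to Beatrix's issue.
Beatrix's share (₹225,000) is divided into 3 shares of ₹75,000: Hamish, Briar, and Aoife each take ₹75,000.
Niko's share (₹900,000) is divided into 3 shares of ₹300,000: Petra, Desmond, and Isolde each take ₹300,000.
Dagny's share (₹900,000) passes entirely to Fionn.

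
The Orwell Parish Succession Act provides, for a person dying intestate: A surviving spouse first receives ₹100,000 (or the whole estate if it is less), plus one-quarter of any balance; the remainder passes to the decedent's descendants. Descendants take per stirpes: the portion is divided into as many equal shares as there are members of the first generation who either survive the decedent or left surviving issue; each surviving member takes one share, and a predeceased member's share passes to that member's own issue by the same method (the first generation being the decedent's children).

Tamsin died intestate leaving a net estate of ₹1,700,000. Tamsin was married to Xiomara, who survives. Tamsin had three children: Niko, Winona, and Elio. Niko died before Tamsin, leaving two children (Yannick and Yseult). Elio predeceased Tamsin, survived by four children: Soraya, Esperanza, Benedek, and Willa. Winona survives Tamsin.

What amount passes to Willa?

Willa receives ₹100,000.

Xiomara first takes ₹100,000, leaving a balance of ₹1,600,000. Xiomara then takes one-quarter of the balance (₹400,000), for a total of ₹500,000. The remaining ₹1,200,000 passes to the descendants.
The descendants' portion (₹1,200,000) is divided into 3 shares of ₹400,000: Winona takes ₹400,000; Niko's ₹400,000 share passes to Niko's issue; Elio's ₹400,000 share passes to Elio's issue.
Niko's share (₹400,000) is divided into 2 shares of ₹200,000: Yannick and Yseult each take ₹200,000.
Elio's share (₹400,000) is divided into 4 shares of ₹100,000: Soraya, Esperanza, Benedek, and Willa each take ₹100,000.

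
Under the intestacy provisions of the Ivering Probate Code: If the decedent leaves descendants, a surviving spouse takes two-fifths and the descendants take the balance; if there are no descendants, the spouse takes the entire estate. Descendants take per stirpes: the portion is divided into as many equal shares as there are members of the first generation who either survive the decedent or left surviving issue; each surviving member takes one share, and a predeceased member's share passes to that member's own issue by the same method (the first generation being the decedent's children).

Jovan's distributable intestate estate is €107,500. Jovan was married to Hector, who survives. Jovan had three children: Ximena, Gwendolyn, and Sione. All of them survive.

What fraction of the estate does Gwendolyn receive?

Hector takes two-fifths of €107,500 = €43,000. The remaining €64,500 passes to the descendants.
The descendants' portion (€64,500) is divided into 3 shares of €21,500: Ximena, Gwendolyn, and Sione each take €21,500.

Gwendolyn receives 1/5 of the estate.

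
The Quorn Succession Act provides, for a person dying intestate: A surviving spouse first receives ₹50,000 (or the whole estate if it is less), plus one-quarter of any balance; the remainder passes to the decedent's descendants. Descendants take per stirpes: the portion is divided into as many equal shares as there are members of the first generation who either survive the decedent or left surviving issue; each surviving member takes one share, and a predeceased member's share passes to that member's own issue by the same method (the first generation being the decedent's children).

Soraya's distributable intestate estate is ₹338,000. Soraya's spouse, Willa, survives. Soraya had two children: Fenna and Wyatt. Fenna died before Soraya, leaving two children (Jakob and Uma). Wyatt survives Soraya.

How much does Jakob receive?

Willa first takes ₹50,000, leaving a balance of ₹288,000. Willa then takes one-quarter of the balance (₹72,000), for a total of ₹122,000. The remaining ₹216,000 passes to the descendants.
The descendants' portion (₹216,000) is divided into 2 shares of ₹108,000: Wyatt takes ₹108,000; Fenna's ₹108,000 share passes to Fenna's issue.
Fenna's share (₹108,000) is divided into 2 shares of ₹54,000: Jakob and Uma each take ₹54,000.

Jakob receives ₹54,000.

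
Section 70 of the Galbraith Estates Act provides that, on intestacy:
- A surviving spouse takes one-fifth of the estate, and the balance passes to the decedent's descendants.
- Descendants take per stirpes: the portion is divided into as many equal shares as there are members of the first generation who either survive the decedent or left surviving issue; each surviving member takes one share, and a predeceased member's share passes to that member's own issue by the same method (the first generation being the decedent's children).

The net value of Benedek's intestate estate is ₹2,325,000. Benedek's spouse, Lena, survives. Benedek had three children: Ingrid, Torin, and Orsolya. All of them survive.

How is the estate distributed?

Lena: ₹465,000; Ingrid: ₹620,000; Torin: ₹620,000; Orsolya: ₹620,000

Lena takes one-fifth of ₹2,325,000 = ₹465,000. The remaining ₹1,860,000 passes to the descendants.
The descendants' portion (₹1,860,000) is divided into 3 shares of ₹620,000: Ingrid, Torin, and Orsolya each take ₹620,000.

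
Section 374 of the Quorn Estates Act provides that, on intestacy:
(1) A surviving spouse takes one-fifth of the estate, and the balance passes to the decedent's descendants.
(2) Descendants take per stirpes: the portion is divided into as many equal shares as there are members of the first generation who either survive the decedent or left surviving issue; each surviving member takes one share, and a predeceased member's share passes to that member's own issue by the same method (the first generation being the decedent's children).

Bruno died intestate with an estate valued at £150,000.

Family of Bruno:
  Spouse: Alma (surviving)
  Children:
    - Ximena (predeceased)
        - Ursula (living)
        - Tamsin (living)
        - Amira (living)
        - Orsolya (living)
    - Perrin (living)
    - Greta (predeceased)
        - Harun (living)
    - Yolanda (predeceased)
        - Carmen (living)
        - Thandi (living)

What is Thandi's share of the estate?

Thandi receives £15,000.

Alma takes one-fifth of £150,000 = £30,000. The remaining £120,000 passes to the descendants.
The descendants' portion (£120,000) is divided into 4 shares of £30,000: Perrin takes £30,000; Ximena's £30,000 share passes to Ximena's issue; Greta's £30,000 share passes to Greta's issue; Yolanda's £30,000 share passes to Yolanda's issue.
Ximena's share (£30,000) is divided into 4 shares of £7,500: Ursula, Tamsin, Amira, and Orsolya each take £7,500.
Greta's share (£30,000) passes entirely to Harun.
Yolanda's share (£30,000) is divided into 2 shares of £15,000: Carmen and Thandi each take £15,000.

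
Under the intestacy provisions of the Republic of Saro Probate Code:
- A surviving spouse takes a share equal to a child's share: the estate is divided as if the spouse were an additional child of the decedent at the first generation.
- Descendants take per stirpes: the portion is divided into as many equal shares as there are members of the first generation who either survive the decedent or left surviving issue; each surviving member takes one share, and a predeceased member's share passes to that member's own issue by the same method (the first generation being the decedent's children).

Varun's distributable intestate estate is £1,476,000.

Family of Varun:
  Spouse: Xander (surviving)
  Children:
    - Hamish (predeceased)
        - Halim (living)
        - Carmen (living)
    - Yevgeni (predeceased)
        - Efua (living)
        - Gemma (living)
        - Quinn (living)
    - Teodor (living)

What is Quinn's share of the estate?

Quinn receives £123,000.

The spouse counts as an additional share at the children's level, so there are 4 primary shares of £369,000. Xander takes one such share (£369,000).
The children's combined portion (£1,107,000) is divided into 3 shares of £369,000: Teodor takes £369,000; Hamish's £369,000 share passes to Hamish's issue; Yevgeni's £369,000 share passes to Yevgeni's issue.
Hamish's share (£369,000) is divided into 2 shares of £184,500: Halim and Carmen each take £184,500.
Yevgeni's share (£369,000) is divided into 3 shares of £123,000: Efua, Gemma, and Quinn each take £123,000.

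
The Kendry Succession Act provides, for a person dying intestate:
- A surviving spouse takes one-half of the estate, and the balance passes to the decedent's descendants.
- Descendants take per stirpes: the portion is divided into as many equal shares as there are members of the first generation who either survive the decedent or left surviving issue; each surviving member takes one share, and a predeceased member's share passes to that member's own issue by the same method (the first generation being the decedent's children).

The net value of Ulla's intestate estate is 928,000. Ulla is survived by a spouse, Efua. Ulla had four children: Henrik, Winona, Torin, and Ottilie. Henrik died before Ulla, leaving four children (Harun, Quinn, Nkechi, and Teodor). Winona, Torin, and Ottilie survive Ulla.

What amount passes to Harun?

Harun receives 29,000.

Efua takes one-half of 928,000 = 464,000. The remaining 464,000 passes to the descendants.
The descendants' portion (464,000) is divided into 4 shares of 116,000: Winona, Torin, and Ottilie each take 116,000; Henrik's 116,000 share passes to Henrik's issue.
Henrik's share (116,000) is divided into 4 shares of 29,000: Harun, Quinn, Nkechi, and Teodor each take 29,000.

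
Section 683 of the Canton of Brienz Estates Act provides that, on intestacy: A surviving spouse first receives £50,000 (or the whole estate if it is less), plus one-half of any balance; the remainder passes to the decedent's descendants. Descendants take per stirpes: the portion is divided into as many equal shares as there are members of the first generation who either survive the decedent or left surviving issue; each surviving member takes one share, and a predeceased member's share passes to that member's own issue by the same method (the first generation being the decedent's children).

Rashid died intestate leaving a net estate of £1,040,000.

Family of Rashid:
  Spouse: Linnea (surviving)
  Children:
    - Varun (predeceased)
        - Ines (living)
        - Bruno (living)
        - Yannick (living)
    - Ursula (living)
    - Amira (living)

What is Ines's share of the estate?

Linnea first takes £50,000, leaving a balance of £990,000. Linnea then takes one-half of the balance (£495,000), for a total of £545,000. The remaining £495,000 passes to the descendants.
The descendants' portion (£495,000) is divided into 3 shares of £165,000: Ursula and Amira each take £165,000; Varun's £165,000 share passes to Varun's issue.
Varun's share (£165,000) is divided into 3 shares of £55,000: Ines, Bruno, and Yannick each take £55,000.

Ines receives £55,000.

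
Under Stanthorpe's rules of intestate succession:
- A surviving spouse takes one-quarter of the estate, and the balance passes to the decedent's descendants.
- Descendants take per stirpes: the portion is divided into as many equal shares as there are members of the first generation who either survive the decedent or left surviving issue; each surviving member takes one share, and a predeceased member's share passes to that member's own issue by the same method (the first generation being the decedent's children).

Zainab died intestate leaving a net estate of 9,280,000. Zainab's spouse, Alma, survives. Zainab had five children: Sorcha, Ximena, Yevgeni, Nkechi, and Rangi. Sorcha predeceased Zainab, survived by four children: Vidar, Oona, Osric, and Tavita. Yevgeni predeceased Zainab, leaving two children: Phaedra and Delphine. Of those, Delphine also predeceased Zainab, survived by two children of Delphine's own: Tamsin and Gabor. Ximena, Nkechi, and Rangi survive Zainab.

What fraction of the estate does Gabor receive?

Alma takes one-quarter of 9,280,000 = 2,320,000. The remaining 6,960,000 passes to the descendants.
The descendants' portion (6,960,000) is divided into 5 shares of 1,392,000: Ximena, Nkechi, and Rangi each take 1,392,000; Sorcha's 1,392,000 share passes to Sorcha's issue; Yevgeni's 1,392,000 share passes to Yevgeni's issue.
Sorcha's share (1,392,000) is divided into 4 shares of 348,000: Vidar, Oona, Osric, and Tavita each take 348,000.
Yevgeni's share (1,392,000) is divided into 2 shares of 696,000: Phaedra takes 696,000; Delphine's 696,000 share passes to Delphine's issue.
Delphine's share (696,000) is divided into 2 shares of 348,000: Tamsin and Gabor each take 348,000.

Gabor receives 3/80 of the estate.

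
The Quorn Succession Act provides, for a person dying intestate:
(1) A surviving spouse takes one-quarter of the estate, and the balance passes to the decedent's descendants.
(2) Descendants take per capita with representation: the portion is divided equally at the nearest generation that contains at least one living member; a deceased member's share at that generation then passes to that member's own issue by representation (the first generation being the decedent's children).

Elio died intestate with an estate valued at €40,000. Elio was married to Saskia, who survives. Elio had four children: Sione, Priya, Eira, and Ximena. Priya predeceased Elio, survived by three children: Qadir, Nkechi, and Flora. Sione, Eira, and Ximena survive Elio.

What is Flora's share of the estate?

Saskia takes one-quarter of €40,000 = €10,000. The remaining €30,000 passes to the descendants.
The descendants' portion (€30,000) is divided into 4 shares of €7,500: Sione, Eira, and Ximena each take €7,500; Priya's €7,500 share passes to Priya's issue.
Priya's share (€7,500) is divided into 3 shares of €2,500: Qadir, Nkechi, and Flora each take €2,500.

Flora receives €2,500.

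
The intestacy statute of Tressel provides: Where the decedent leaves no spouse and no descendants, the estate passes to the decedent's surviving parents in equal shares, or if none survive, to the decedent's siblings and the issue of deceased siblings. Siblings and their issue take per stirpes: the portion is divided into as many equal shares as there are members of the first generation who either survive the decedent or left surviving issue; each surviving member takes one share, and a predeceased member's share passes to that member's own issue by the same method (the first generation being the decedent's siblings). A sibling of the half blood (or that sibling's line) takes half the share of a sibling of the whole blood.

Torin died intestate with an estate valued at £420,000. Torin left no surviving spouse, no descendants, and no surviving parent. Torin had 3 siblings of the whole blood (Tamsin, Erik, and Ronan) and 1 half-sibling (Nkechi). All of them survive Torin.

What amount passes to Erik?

Erik receives £120,000.

The entire £420,000 passes to the siblings and their issue.
Counting each half-blood sibling's line as half a unit, there are 7/2 units in £420,000, so one unit is £120,000. Whole-blood lines (Tamsin, Erik, and Ronan) take £120,000 each; half-blood lines (Nkechi) take £60,000 each.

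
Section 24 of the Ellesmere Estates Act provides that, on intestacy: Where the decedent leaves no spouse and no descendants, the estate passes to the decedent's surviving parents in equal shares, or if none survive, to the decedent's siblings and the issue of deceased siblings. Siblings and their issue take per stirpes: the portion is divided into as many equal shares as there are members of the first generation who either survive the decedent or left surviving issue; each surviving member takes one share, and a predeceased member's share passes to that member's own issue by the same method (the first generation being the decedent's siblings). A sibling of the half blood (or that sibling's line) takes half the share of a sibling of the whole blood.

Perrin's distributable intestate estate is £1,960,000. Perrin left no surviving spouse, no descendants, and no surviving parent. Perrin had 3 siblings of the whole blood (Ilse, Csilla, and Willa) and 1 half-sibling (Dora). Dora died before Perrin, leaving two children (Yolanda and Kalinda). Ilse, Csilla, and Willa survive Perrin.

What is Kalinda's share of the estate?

The entire £1,960,000 passes to the siblings and their issue.
Counting each half-blood sibling's line as half a unit, there are 7/2 units in £1,960,000, so one unit is £560,000. Whole-blood lines (Ilse, Csilla, and Willa) take £560,000 each; half-blood lines (Dora) take £280,000 each.
Dora's share (£280,000) is divided into 2 shares of £140,000: Yolanda and Kalinda each take £140,000.

Kalinda receives £140,000.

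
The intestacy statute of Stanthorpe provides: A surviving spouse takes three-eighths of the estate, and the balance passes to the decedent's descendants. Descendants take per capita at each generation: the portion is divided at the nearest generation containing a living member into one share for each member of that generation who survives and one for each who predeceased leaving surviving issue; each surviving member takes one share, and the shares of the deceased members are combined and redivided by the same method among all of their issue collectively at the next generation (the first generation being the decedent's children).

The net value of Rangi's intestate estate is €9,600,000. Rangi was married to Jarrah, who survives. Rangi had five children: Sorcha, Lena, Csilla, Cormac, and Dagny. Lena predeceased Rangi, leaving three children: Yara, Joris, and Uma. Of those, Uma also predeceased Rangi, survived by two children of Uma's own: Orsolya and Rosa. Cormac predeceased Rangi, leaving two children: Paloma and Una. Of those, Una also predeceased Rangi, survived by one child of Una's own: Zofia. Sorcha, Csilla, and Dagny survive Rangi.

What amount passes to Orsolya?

Orsolya receives €320,000.

Jarrah takes three-eighths of €9,600,000 = €3,600,000. The remaining €6,000,000 passes to the descendants.
The descendants' portion (€6,000,000) is divided at the children's generation into 5 shares of €1,200,000. Sorcha, Csilla, and Dagny each take €1,200,000. The 2 shares of the deceased (Lena and Cormac) are combined into a pool of €2,400,000.
That pool (€2,400,000) is divided at the grandchildren's generation into 5 shares of €480,000. Yara, Joris, and Paloma each take €480,000. The 2 shares of the deceased (Uma and Una) are combined into a pool of €960,000.
That pool (€960,000) is divided at the great-grandchildren's generation equally among Orsolya, Rosa, and Zofia: €320,000 each.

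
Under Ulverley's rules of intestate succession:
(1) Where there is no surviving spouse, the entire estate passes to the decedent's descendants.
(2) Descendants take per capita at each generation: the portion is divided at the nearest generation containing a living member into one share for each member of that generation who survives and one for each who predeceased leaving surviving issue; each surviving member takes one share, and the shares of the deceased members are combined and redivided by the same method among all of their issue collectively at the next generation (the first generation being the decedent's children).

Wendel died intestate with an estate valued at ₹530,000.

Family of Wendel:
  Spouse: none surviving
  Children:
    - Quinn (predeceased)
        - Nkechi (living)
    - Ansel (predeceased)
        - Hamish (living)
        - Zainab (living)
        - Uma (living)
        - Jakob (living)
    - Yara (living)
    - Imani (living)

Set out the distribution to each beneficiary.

The entire ₹530,000 passes to the descendants.
That amount (₹530,000) is divided at the children's generation into 4 shares of ₹132,500. Yara and Imani each take ₹132,500. The 2 shares of the deceased (Quinn and Ansel) are combined into a pool of ₹265,000.
That pool (₹265,000) is divided at the grandchildren's generation equally among Nkechi, Hamish, Zainab, Uma, and Jakob: ₹53,000 each.

Nkechi: ₹53,000; Hamish: ₹53,000; Zainab: ₹53,000; Uma: ₹53,000; Jakob: ₹53,000; Yara: ₹132,500; Imani: ₹132,500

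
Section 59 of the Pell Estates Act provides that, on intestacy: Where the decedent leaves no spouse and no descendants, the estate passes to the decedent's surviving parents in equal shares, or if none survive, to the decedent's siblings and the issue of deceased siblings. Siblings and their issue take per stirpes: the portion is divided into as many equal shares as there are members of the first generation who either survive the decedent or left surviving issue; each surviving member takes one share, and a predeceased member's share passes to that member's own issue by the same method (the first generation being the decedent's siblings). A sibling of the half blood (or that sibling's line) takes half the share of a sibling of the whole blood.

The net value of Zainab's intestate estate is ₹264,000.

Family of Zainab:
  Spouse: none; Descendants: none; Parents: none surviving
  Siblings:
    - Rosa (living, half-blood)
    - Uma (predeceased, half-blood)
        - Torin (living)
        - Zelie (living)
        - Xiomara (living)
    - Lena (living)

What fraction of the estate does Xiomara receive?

Xiomara receives 1/12 of the estate.

The entire ₹264,000 passes to the siblings and their issue.
Counting each half-blood sibling's line as half a unit, there are 2 units in ₹264,000, so one unit is ₹132,000. Whole-blood lines (Lena) take ₹132,000 each; half-blood lines (Rosa and Uma) take ₹66,000 each.
Uma's share (₹66,000) is divided into 3 shares of ₹22,000: Torin, Zelie, and Xiomara each take ₹22,000.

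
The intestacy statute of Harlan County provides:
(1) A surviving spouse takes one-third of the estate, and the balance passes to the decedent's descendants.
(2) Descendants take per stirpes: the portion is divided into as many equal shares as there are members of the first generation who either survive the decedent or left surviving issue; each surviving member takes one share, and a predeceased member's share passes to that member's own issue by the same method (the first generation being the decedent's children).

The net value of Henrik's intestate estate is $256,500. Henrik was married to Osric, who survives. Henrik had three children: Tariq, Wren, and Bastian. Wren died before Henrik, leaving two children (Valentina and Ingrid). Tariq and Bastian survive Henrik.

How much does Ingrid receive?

Ingrid receives $28,500.

Osric takes one-third of $256,500 = $85,500. The remaining $171,000 passes to the descendants.
The descendants' portion ($171,000) is divided into 3 shares of $57,000: Tariq and Bastian each take $57,000; Wren's $57,000 share passes to Wren's issue.
Wren's share ($57,000) is divided into 2 shares of $28,500: Valentina and Ingrid each take $28,500.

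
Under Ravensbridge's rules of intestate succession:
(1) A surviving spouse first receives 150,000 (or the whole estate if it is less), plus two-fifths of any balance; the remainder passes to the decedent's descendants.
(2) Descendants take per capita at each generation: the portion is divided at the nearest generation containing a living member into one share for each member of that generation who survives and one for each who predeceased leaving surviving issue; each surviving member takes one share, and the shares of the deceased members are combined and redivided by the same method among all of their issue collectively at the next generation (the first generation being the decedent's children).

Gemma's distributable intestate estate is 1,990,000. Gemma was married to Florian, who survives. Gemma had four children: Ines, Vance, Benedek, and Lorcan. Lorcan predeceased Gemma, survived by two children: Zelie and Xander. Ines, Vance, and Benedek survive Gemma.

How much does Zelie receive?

Zelie receives 138,000.

Florian first takes 150,000, leaving a balance of 1,840,000. Florian then takes two-fifths of the balance (736,000), for a total of 886,000. The remaining 1,104,000 passes to the descendants.
The descendants' portion (1,104,000) is divided at the children's generation into 4 shares of 276,000. Ines, Vance, and Benedek each take 276,000. The remaining share for the deceased Lorcan (276,000) is carried to the next generation.
That pool (276,000) is divided at the grandchildren's generation equally among Zelie and Xander: 138,000 each.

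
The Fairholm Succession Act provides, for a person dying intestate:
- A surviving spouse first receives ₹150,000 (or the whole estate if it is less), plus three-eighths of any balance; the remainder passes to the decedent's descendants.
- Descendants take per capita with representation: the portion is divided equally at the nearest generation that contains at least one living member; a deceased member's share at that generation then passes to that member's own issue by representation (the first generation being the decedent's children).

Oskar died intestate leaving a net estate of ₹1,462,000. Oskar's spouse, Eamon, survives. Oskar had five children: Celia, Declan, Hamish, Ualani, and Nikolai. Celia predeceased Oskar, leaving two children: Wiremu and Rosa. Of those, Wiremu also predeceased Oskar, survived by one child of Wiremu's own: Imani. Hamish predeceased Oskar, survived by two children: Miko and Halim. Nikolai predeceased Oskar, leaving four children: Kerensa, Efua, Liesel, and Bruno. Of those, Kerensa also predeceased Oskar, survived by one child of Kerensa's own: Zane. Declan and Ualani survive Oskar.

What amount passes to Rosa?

Eamon first takes ₹150,000, leaving a balance of ₹1,312,000. Eamon then takes three-eighths of the balance (₹492,000), for a total of ₹642,000. The remaining ₹820,000 passes to the descendants.
The descendants' portion (₹820,000) is divided into 5 shares of ₹164,000: Declan and Ualani each take ₹164,000; Celia's ₹164,000 share passes to Celia's issue; Hamish's ₹164,000 share passes to Hamish's issue; Nikolai's ₹164,000 share passes to Nikolai's issue.
Celia's share (₹164,000) is divided into 2 shares of ₹82,000: Rosa takes ₹82,000; Wiremu's ₹82,000 share passes to Wiremu's issue.
Wiremu's share (₹82,000) passes entirely to Imani.
Hamish's share (₹164,000) is divided into 2 shares of ₹82,000: Miko and Halim each take ₹82,000.
Nikolai's share (₹164,000) is divided into 4 shares of ₹41,000: Efua, Liesel, and Bruno each take ₹41,000; Kerensa's ₹41,000 share passes to Kerensa's issue.
Kerensa's share (₹41,000) passes entirely to Zane.

Rosa receives ₹82,000.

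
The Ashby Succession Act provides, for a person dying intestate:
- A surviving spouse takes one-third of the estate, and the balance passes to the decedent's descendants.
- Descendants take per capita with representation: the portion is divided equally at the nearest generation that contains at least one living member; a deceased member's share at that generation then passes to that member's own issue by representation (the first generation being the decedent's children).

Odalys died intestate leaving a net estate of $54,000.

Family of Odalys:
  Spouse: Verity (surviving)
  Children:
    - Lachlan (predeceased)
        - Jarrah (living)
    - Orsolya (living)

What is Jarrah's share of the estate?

Verity takes one-third of $54,000 = $18,000. The remaining $36,000 passes to the descendants.
The descendants' portion ($36,000) is divided into 2 shares of $18,000: Orsolya takes $18,000; Lachlan's $18,000 share passes to Lachlan's issue.
Lachlan's share ($18,000) passes entirely to Jarrah.

Jarrah receives $18,000.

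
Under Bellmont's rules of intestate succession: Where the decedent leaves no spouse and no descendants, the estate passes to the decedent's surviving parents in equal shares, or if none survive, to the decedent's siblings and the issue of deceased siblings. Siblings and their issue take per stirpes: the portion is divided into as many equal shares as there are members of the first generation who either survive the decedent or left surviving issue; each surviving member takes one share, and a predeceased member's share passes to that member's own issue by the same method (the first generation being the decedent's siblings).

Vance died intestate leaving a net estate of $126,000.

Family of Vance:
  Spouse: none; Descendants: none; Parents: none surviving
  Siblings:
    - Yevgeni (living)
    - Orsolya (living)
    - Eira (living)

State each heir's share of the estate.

Yevgeni: $42,000; Orsolya: $42,000; Eira: $42,000

The entire $126,000 passes to the siblings and their issue.
That amount ($126,000) is divided into 3 shares of $42,000: Yevgeni, Orsolya, and Eira each take $42,000.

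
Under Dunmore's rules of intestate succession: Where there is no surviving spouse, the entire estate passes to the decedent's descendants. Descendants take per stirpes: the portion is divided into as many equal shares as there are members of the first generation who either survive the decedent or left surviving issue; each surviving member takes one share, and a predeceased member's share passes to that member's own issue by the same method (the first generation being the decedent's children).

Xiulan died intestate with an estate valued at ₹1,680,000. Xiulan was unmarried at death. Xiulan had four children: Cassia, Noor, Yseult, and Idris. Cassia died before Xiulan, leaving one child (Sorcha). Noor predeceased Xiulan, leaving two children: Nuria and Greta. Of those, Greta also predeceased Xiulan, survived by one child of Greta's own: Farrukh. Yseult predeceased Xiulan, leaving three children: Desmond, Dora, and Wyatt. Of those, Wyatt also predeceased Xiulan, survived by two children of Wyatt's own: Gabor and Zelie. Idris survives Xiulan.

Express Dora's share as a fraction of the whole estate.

Dora receives 1/12 of the estate.

The entire ₹1,680,000 passes to the descendants.
That amount (₹1,680,000) is divided into 4 shares of ₹420,000: Idris takes ₹420,000; Cassia's ₹420,000 share passes to Cassia's issue; Noor's ₹420,000 share passes to Noor's issue; Yseult's ₹420,000 share passes to Yseult's issue.
Cassia's share (₹420,000) passes entirely to Sorcha.
Noor's share (₹420,000) is divided into 2 shares of ₹210,000: Nuria takes ₹210,000; Greta's ₹210,000 share passes to Greta's issue.
Greta's share (₹210,000) passes entirely to Farrukh.
Yseult's share (₹420,000) is divided into 3 shares of ₹140,000: Desmond and Dora each take ₹140,000; Wyatt's ₹140,000 share passes to Wyatt's issue.
Wyatt's share (₹140,000) is divided into 2 shares of ₹70,000: Gabor and Zelie each take ₹70,000.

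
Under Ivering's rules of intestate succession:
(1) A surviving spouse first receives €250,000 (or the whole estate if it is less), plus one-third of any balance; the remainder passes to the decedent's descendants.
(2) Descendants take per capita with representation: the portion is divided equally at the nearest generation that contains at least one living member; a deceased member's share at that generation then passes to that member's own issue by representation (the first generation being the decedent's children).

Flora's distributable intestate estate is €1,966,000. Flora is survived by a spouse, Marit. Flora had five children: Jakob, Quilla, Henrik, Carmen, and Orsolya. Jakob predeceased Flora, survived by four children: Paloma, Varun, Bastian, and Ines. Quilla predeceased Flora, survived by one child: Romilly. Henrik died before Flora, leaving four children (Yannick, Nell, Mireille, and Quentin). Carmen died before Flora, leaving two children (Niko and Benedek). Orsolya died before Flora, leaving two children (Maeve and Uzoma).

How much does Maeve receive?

Maeve receives €88,000.

Marit first takes €250,000, leaving a balance of €1,716,000. Marit then takes one-third of the balance (€572,000), for a total of €822,000. The remaining €1,144,000 passes to the descendants.
No child survives, so the initial division is made at the grandchildren's generation.
The descendants' portion (€1,144,000) is divided into 13 shares of €88,000: Paloma, Varun, Bastian, Ines, Romilly, Yannick, Nell, Mireille, Quentin, Niko, Benedek, Maeve, and Uzoma each take €88,000.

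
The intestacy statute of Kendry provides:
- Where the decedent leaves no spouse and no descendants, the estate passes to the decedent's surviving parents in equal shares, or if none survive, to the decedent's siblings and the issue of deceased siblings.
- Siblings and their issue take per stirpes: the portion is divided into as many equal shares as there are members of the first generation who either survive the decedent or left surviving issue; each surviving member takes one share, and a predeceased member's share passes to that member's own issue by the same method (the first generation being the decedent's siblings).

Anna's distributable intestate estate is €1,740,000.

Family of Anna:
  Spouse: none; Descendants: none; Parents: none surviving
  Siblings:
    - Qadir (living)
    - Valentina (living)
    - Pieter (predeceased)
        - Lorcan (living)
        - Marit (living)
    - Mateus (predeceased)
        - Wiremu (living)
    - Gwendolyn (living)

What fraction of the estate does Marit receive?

Marit receives 1/10 of the estate.

The entire €1,740,000 passes to the siblings and their issue.
That amount (€1,740,000) is divided into 5 shares of €348,000: Qadir, Valentina, and Gwendolyn each take €348,000; Pieter's €348,000 share passes to Pieter's issue; Mateus's €348,000 share passes to Mateus's issue.
Pieter's share (€348,000) is divided into 2 shares of €174,000: Lorcan and Marit each take €174,000.
Mateus's share (€348,000) passes entirely to Wiremu.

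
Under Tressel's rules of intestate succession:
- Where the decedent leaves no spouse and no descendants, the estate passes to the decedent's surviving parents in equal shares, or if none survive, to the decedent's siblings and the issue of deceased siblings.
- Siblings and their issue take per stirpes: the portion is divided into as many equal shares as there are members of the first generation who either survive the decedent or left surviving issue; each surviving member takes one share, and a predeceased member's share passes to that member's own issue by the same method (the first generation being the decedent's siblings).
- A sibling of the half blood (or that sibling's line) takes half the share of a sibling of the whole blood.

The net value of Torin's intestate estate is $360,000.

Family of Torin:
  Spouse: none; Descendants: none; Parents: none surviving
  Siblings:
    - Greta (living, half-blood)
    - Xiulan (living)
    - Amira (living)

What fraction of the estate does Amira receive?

Amira receives 2/5 of the estate.

The entire $360,000 passes to the siblings and their issue.
Counting each half-blood sibling's line as half a unit, there are 5/2 units in $360,000, so one unit is $144,000. Whole-blood lines (Xiulan and Amira) take $144,000 each; half-blood lines (Greta) take $72,000 each.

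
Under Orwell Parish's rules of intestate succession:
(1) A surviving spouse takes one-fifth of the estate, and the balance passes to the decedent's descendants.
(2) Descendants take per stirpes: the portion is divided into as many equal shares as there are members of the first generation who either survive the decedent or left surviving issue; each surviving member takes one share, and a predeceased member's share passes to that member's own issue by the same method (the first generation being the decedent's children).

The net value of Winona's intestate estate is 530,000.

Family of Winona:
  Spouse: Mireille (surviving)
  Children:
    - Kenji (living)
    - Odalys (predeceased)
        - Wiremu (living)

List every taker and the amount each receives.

Mireille takes one-fifth of 530,000 = 106,000. The remaining 424,000 passes to the descendants.
The descendants' portion (424,000) is divided into 2 shares of 212,000: Kenji takes 212,000; Odalys's 212,000 share passes to Odalys's issue.
Odalys's share (212,000) passes entirely to Wiremu.

Mireille: 106,000; Kenji: 212,000; Wiremu: 212,000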